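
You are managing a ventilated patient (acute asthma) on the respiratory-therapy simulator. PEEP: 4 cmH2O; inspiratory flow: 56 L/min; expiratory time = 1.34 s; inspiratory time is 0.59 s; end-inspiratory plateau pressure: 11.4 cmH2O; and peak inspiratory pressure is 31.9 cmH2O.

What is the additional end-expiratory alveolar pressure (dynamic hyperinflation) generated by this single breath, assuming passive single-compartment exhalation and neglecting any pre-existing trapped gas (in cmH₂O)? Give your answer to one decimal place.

Flow: 56 L/min ÷ 60 = 0.9333 L/s.
Vt = flow × Ti = 0.9333 L/s × 0.59 s × 1000 mL/L = 550.65 mL.
R = (PIP − Pplat)/V̇ = (31.9 − 11.4) / 0.9333 = 20.5/0.9333 = 21.965 cmH2O·s/L.
C = Vt/(Pplat − PEEP) = 550.65 / (11.4 − 4) = 550.65/7.4 = 74.412 mL/cmH2O.
τ = R × C = 21.965 × 0.07441 L/cmH2O = 1.634 s.
Fraction remaining = e^(−Te/τ) = e^(−1.34/1.634) = 0.4404; trapped volume = 550.65 × 0.4404 = 242.51 mL.
Additional alveolar pressure from trapping ≈ V_trapped / C = 242.51 / 74.412 = 3.259 cmH2O.

3.3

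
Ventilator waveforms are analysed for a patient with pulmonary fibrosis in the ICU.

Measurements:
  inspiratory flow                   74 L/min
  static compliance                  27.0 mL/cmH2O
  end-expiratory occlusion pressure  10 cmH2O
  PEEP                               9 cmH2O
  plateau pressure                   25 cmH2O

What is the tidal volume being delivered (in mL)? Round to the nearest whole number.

End-expiratory occlusion gives total PEEP = 10 cmH2O (intrinsic PEEP = 10 − 9 = 1). Use total PEEP for the elastic gradient.
Vt = Cstat × (Pplat − PEEPtotal) = 27.0 × (25 − 10) = 27.0 × 15.0 = 405.0 mL.

405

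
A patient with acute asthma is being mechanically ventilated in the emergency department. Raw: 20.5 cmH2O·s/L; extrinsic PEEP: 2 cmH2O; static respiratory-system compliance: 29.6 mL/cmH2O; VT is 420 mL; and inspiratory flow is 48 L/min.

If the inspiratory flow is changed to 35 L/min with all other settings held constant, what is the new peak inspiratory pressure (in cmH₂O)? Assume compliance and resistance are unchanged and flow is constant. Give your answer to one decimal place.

28.1

Flow: 48 L/min ÷ 60 = 0.8 L/s.
New flow: 35 L/min ÷ 60 = 0.5833 L/s.
PIP = Vt/C + R·V̇ + PEEP (constant-flow equation of motion).
Only the resistive term changes: ΔPIP = R × ΔV̇ = 20.5 × (0.5833 − 0.8) = 20.5 × -0.2167 = -4.442 cmH2O.
Original PIP = 420/29.6 + 20.5×0.8 + 2 = 32.589 cmH2O; new PIP = 32.589 + (-4.442) = 28.147 cmH2O.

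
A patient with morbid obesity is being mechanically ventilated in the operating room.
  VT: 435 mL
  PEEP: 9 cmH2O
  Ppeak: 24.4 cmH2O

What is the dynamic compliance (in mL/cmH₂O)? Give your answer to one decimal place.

Dynamic compliance = Vt / (PIP − PEEP) = 435 / (24.4 − 9) = 435 / 15.4 = 28.247 mL/cmH2O.

28.2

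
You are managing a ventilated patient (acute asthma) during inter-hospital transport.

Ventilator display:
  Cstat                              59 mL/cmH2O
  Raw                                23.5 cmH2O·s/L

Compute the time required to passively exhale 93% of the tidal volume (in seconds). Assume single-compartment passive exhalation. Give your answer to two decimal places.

3.69

τ = R × C = 23.5 × 59 mL/cmH2O = 23.5 × 0.059 L/cmH2O = 1.387 s.
Exhaled fraction f = 1 − e^(−t/τ) → t = −τ·ln(1 − f) = −1.387·ln(0.07) = 3.688 s.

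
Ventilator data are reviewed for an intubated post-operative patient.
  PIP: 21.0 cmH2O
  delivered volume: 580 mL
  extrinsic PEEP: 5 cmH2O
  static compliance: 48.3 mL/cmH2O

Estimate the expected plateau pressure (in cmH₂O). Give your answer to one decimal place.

Pplat = PEEP + Vt / Cstat = 5 + 580 / 48.3 = 5 + 12.008 = 17.008 cmH2O.

17.0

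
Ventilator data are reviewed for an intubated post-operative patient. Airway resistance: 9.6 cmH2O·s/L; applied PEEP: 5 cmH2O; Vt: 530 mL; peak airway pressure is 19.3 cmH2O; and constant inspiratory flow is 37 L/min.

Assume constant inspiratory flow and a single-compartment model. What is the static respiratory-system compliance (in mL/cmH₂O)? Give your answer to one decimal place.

Flow: 37 L/min ÷ 60 = 0.6167 L/s.
Equation of motion (constant flow): PIP = Vt/C + R·V̇ + PEEP.
Vt/C = PIP − R·V̇ − PEEP = 19.3 − 9.6×0.6167 − 5 = 19.3 − 5.92 − 5 = 8.38 cmH2O.
C = Vt / 8.38 = 530 / 8.38 = 63.246 mL/cmH2O.

63.2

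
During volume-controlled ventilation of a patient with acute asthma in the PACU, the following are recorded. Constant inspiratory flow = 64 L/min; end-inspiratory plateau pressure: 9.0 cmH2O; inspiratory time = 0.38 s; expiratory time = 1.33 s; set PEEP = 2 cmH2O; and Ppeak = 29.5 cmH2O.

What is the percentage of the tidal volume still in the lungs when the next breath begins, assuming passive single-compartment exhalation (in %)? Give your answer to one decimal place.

30.3

Flow: 64 L/min ÷ 60 = 1.0667 L/s.
Vt = flow × Ti = 1.0667 L/s × 0.38 s × 1000 mL/L = 405.35 mL.
R = (PIP − Pplat)/V̇ = (29.5 − 9.0) / 1.0667 = 20.5/1.0667 = 19.218 cmH2O·s/L.
C = Vt/(Pplat − PEEP) = 405.35 / (9.0 − 2) = 405.35/7.0 = 57.907 mL/cmH2O.
τ = R × C = 19.218 × 0.05791 L/cmH2O = 1.113 s.
Fraction remaining at end-expiration = e^(−Te/τ) = e^(−1.33/1.113) = 0.3027 → 30.27%.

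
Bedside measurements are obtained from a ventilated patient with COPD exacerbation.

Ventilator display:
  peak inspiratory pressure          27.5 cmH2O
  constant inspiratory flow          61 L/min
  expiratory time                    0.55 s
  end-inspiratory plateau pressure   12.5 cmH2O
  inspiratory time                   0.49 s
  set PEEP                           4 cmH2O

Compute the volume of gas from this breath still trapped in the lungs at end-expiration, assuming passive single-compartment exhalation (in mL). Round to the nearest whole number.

264

Flow: 61 L/min ÷ 60 = 1.0167 L/s.
Vt = flow × Ti = 1.0167 L/s × 0.49 s × 1000 mL/L = 498.18 mL.
R = (PIP − Pplat)/V̇ = (27.5 − 12.5) / 1.0167 = 15.0/1.0167 = 14.754 cmH2O·s/L.
C = Vt/(Pplat − PEEP) = 498.18 / (12.5 − 4) = 498.18/8.5 = 58.609 mL/cmH2O.
τ = R × C = 14.754 × 0.05861 L/cmH2O = 0.8647 s.
Fraction remaining = e^(−Te/τ) = e^(−0.55/0.8647) = 0.5294.
Trapped volume = 498.18 × 0.5294 = 263.74 mL.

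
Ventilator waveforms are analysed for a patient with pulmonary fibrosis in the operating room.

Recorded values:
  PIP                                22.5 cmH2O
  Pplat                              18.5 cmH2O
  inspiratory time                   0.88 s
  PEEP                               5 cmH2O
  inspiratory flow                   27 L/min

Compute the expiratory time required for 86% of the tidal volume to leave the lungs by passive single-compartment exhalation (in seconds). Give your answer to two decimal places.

0.51

Flow: 27 L/min ÷ 60 = 0.45 L/s.
Vt = flow × Ti = 0.45 L/s × 0.88 s × 1000 mL/L = 396.0 mL.
R = (PIP − Pplat)/V̇ = (22.5 − 18.5) / 0.45 = 4.0/0.45 = 8.889 cmH2O·s/L.
C = Vt/(Pplat − PEEP) = 396.0 / (18.5 − 5) = 396.0/13.5 = 29.333 mL/cmH2O.
τ = R × C = 8.889 × 0.02933 L/cmH2O = 0.2607 s.
t = −τ·ln(1 − 0.86) = −0.2607·ln(0.14) = 0.5126 s.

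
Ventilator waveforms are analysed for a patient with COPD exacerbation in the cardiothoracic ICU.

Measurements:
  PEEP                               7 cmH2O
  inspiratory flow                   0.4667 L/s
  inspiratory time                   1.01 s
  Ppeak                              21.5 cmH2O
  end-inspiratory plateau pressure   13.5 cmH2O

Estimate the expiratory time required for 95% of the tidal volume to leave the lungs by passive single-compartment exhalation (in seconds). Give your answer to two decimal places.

3.72

Vt = flow × Ti = 0.4667 L/s × 1.01 s × 1000 mL/L = 471.37 mL.
R = (PIP − Pplat)/V̇ = (21.5 − 13.5) / 0.4667 = 8.0/0.4667 = 17.142 cmH2O·s/L.
C = Vt/(Pplat − PEEP) = 471.37 / (13.5 − 7) = 471.37/6.5 = 72.518 mL/cmH2O.
τ = R × C = 17.142 × 0.07252 L/cmH2O = 1.243 s.
t = −τ·ln(1 − 0.95) = −1.243·ln(0.05) = 3.724 s.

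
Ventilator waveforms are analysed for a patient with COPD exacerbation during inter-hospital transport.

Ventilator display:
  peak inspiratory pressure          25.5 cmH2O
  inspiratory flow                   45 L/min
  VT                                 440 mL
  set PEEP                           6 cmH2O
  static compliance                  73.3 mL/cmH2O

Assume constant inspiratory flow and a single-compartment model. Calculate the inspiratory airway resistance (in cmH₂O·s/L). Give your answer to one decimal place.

Flow: 45 L/min ÷ 60 = 0.75 L/s.
Equation of motion (constant flow): PIP = Vt/C + R·V̇ + PEEP.
R·V̇ = PIP − Vt/C − PEEP = 25.5 − 440/73.3 − 6 = 25.5 − 6.003 − 6 = 13.497 cmH2O.
R = 13.497 / 0.75 = 17.996 cmH2O·s/L.

18.0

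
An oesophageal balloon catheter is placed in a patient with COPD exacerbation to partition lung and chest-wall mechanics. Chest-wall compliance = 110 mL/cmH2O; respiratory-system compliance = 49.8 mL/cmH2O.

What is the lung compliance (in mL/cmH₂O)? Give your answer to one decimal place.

1/CL = 1/Crs − 1/Ccw.
1/CL = 1/49.8 − 1/110 = 0.01099.
CL = 90.992 mL/cmH2O.

91.0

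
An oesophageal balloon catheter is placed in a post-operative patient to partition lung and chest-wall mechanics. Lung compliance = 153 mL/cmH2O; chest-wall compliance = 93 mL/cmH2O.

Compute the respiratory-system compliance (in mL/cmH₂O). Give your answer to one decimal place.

57.8

Lung and chest wall are elastances in series: 1/Crs = 1/CL + 1/Ccw.
1/Crs = 1/153 + 1/93 = 0.01729.
Crs = 57.837 mL/cmH2O.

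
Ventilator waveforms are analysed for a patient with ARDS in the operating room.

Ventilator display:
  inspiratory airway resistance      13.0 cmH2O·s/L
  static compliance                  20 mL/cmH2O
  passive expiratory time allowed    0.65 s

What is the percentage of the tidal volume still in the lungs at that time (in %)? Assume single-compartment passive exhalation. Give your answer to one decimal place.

8.2

τ = R × C = 13.0 × 20 mL/cmH2O = 13.0 × 0.020 L/cmH2O = 0.26 s.
Passive exhalation: V(t)/V₀ = e^(−t/τ) = e^(−0.65/0.26) = 0.08208.
Fraction remaining = 0.08208 → 8.208%.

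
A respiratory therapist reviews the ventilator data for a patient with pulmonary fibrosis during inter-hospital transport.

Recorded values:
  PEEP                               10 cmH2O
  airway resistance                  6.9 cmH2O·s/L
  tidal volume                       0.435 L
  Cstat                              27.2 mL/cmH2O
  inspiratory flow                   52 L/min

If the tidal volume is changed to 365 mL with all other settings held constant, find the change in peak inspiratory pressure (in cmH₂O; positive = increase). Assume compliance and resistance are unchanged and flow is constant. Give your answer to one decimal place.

PIP = Vt/C + R·V̇ + PEEP (constant-flow equation of motion).
Only the elastic term changes: ΔPIP = ΔVt / C = (365 − 435) / 27.2 = -2.574 cmH2O.

-2.6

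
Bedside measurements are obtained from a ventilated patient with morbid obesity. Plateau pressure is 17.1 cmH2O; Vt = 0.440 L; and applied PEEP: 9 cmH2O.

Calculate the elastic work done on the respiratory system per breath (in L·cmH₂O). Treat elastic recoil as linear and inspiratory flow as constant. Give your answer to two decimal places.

1.78

Elastic work ≈ ½ × (Pplat − PEEP) × Vt = 0.5 × (17.1 − 9) × 0.440 L = 0.5 × 8.1 × 0.440 = 1.782 L·cmH2O.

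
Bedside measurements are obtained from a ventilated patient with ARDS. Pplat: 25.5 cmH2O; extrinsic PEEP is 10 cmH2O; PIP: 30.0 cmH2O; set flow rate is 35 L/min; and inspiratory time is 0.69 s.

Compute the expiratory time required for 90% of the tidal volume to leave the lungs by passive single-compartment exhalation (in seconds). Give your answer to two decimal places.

Flow: 35 L/min ÷ 60 = 0.5833 L/s.
Vt = flow × Ti = 0.5833 L/s × 0.69 s × 1000 mL/L = 402.48 mL.
R = (PIP − Pplat)/V̇ = (30.0 − 25.5) / 0.5833 = 4.5/0.5833 = 7.715 cmH2O·s/L.
C = Vt/(Pplat − PEEP) = 402.48 / (25.5 − 10) = 402.48/15.5 = 25.966 mL/cmH2O.
τ = R × C = 7.715 × 0.02597 L/cmH2O = 0.2004 s.
t = −τ·ln(1 − 0.90) = −0.2004·ln(0.1) = 0.4614 s.

0.46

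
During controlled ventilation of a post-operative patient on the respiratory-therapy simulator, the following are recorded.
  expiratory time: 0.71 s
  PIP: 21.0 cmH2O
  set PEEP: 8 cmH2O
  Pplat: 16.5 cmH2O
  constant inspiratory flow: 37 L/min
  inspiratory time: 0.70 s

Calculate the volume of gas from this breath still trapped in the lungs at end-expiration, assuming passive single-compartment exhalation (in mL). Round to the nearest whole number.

Flow: 37 L/min ÷ 60 = 0.6167 L/s.
Vt = flow × Ti = 0.6167 L/s × 0.70 s × 1000 mL/L = 431.69 mL.
R = (PIP − Pplat)/V̇ = (21.0 − 16.5) / 0.6167 = 4.5/0.6167 = 7.297 cmH2O·s/L.
C = Vt/(Pplat − PEEP) = 431.69 / (16.5 − 8) = 431.69/8.5 = 50.787 mL/cmH2O.
τ = R × C = 7.297 × 0.05079 L/cmH2O = 0.3706 s.
Fraction remaining = e^(−Te/τ) = e^(−0.71/0.3706) = 0.1472.
Trapped volume = 431.69 × 0.1472 = 63.545 mL.

64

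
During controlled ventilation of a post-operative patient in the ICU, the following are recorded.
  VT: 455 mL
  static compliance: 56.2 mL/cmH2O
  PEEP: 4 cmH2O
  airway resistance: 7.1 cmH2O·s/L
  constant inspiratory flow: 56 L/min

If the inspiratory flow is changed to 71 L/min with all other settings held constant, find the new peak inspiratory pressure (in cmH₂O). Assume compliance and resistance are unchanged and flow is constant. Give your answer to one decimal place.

Flow: 56 L/min ÷ 60 = 0.9333 L/s.
New flow: 71 L/min ÷ 60 = 1.1833 L/s.
PIP = Vt/C + R·V̇ + PEEP (constant-flow equation of motion).
Only the resistive term changes: ΔPIP = R × ΔV̇ = 7.1 × (1.1833 − 0.9333) = 7.1 × 0.25 = 1.775 cmH2O.
Original PIP = 455/56.2 + 7.1×0.9333 + 4 = 18.723 cmH2O; new PIP = 18.723 + (1.775) = 20.498 cmH2O.

20.5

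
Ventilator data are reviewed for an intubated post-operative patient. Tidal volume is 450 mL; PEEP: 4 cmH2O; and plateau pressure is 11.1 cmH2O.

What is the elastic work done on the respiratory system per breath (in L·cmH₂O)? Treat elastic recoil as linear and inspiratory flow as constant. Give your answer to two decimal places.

1.60

Elastic work ≈ ½ × (Pplat − PEEP) × Vt = 0.5 × (11.1 − 4) × 0.450 L = 0.5 × 7.1 × 0.450 = 1.598 L·cmH2O.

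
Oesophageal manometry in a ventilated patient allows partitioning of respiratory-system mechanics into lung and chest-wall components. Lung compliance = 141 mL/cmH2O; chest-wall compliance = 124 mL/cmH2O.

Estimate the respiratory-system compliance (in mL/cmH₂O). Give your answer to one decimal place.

66.0

Lung and chest wall are elastances in series: 1/Crs = 1/CL + 1/Ccw.
1/Crs = 1/141 + 1/124 = 0.01516.
Crs = 65.963 mL/cmH2O.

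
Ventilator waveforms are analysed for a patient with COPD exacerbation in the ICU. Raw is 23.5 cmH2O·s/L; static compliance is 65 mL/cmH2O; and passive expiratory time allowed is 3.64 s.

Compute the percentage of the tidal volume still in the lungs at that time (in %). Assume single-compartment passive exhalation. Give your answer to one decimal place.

τ = R × C = 23.5 × 65 mL/cmH2O = 23.5 × 0.065 L/cmH2O = 1.528 s.
Passive exhalation: V(t)/V₀ = e^(−t/τ) = e^(−3.64/1.528) = 0.09235.
Fraction remaining = 0.09235 → 9.235%.

9.2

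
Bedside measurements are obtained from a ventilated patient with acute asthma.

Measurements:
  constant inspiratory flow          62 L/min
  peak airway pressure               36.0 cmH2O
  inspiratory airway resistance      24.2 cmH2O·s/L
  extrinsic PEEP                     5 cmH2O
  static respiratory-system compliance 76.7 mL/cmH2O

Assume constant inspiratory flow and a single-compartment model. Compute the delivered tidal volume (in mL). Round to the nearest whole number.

Flow: 62 L/min ÷ 60 = 1.0333 L/s.
Equation of motion (constant flow): PIP = Vt/C + R·V̇ + PEEP.
Vt/C = PIP − R·V̇ − PEEP = 36.0 − 25.006 − 5 = 5.994 cmH2O.
Vt = C × 5.994 = 76.7 × 5.994 = 459.74 mL.

460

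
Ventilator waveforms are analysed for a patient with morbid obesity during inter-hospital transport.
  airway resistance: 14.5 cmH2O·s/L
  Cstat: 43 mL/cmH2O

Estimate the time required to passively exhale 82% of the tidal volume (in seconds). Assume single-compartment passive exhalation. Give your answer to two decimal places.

1.07

τ = R × C = 14.5 × 43 mL/cmH2O = 14.5 × 0.043 L/cmH2O = 0.6235 s.
Exhaled fraction f = 1 − e^(−t/τ) → t = −τ·ln(1 − f) = −0.6235·ln(0.18) = 1.069 s.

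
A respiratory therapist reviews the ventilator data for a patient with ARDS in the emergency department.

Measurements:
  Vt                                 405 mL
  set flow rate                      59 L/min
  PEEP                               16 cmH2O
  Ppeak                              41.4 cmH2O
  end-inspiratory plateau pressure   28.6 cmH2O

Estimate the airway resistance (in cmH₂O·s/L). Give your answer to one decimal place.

Flow: 59 L/min ÷ 60 = 0.9833 L/s.
Raw = (PIP − Pplat) / flow = (41.4 − 28.6) / 0.9833 = 12.8 / 0.9833 = 13.017 cmH2O·s/L.

13.0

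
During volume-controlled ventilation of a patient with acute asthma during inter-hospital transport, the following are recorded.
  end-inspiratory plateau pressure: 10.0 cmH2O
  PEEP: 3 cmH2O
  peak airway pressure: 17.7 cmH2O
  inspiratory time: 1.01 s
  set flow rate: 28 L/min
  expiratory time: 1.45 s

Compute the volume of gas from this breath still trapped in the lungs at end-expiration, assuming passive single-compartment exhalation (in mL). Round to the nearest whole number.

Flow: 28 L/min ÷ 60 = 0.4667 L/s.
Vt = flow × Ti = 0.4667 L/s × 1.01 s × 1000 mL/L = 471.37 mL.
R = (PIP − Pplat)/V̇ = (17.7 − 10.0) / 0.4667 = 7.7/0.4667 = 16.499 cmH2O·s/L.
C = Vt/(Pplat − PEEP) = 471.37 / (10.0 − 3) = 471.37/7.0 = 67.339 mL/cmH2O.
τ = R × C = 16.499 × 0.06734 L/cmH2O = 1.111 s.
Fraction remaining = e^(−Te/τ) = e^(−1.45/1.111) = 0.2711.
Trapped volume = 471.37 × 0.2711 = 127.79 mL.

128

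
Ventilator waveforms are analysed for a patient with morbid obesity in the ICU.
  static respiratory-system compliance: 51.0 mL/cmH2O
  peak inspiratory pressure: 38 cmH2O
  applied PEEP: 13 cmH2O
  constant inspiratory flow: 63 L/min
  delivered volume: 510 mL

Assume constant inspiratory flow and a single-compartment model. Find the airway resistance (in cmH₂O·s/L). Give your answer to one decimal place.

14.3

Flow: 63 L/min ÷ 60 = 1.05 L/s.
Equation of motion (constant flow): PIP = Vt/C + R·V̇ + PEEP.
R·V̇ = PIP − Vt/C − PEEP = 38 − 510/51.0 − 13 = 38 − 10.0 − 13 = 15.0 cmH2O.
R = 15.0 / 1.05 = 14.286 cmH2O·s/L.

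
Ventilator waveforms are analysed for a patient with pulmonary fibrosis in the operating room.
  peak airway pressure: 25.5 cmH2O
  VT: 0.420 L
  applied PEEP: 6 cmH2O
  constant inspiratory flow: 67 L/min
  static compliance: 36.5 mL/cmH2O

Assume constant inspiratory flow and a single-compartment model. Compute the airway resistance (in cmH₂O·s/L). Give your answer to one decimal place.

Flow: 67 L/min ÷ 60 = 1.1167 L/s.
Equation of motion (constant flow): PIP = Vt/C + R·V̇ + PEEP.
R·V̇ = PIP − Vt/C − PEEP = 25.5 − 420/36.5 − 6 = 25.5 − 11.507 − 6 = 7.993 cmH2O.
R = 7.993 / 1.1167 = 7.158 cmH2O·s/L.

7.2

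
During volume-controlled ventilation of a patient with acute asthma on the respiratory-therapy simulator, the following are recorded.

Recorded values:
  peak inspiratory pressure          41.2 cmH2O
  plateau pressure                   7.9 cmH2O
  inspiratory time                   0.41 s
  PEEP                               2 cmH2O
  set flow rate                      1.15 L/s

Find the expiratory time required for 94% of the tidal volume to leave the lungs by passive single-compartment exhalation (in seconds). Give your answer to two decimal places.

Vt = flow × Ti = 1.15 L/s × 0.41 s × 1000 mL/L = 471.5 mL.
R = (PIP − Pplat)/V̇ = (41.2 − 7.9) / 1.15 = 33.3/1.15 = 28.957 cmH2O·s/L.
C = Vt/(Pplat − PEEP) = 471.5 / (7.9 − 2) = 471.5/5.9 = 79.915 mL/cmH2O.
τ = R × C = 28.957 × 0.07992 L/cmH2O = 2.314 s.
t = −τ·ln(1 − 0.94) = −2.314·ln(0.06) = 6.51 s.

6.51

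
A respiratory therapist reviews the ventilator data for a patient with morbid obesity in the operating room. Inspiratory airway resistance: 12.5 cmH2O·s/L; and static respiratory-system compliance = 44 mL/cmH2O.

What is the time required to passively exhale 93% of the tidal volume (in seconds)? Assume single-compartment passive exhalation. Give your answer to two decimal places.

τ = R × C = 12.5 × 44 mL/cmH2O = 12.5 × 0.044 L/cmH2O = 0.55 s.
Exhaled fraction f = 1 − e^(−t/τ) → t = −τ·ln(1 − f) = −0.55·ln(0.07) = 1.463 s.

1.46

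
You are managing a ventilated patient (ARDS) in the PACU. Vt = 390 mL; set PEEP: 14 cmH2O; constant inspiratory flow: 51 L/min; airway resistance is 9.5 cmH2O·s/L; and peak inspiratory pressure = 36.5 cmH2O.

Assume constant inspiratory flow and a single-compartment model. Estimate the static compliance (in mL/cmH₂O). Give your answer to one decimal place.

Flow: 51 L/min ÷ 60 = 0.85 L/s.
Equation of motion (constant flow): PIP = Vt/C + R·V̇ + PEEP.
Vt/C = PIP − R·V̇ − PEEP = 36.5 − 9.5×0.85 − 14 = 36.5 − 8.075 − 14 = 14.425 cmH2O.
C = Vt / 14.425 = 390 / 14.425 = 27.036 mL/cmH2O.

27.0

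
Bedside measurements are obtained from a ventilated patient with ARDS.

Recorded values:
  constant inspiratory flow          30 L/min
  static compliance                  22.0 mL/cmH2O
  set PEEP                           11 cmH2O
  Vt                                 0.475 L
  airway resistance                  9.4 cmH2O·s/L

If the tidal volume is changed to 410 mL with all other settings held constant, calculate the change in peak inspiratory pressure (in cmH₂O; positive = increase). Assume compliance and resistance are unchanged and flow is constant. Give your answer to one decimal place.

-3.0

PIP = Vt/C + R·V̇ + PEEP (constant-flow equation of motion).
Only the elastic term changes: ΔPIP = ΔVt / C = (410 − 475) / 22.0 = -2.955 cmH2O.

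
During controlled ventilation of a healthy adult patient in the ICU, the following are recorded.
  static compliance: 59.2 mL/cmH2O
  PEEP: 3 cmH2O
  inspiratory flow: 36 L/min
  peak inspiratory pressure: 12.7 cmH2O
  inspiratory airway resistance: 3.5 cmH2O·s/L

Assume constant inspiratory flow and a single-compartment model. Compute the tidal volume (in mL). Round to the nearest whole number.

450

Flow: 36 L/min ÷ 60 = 0.6 L/s.
Equation of motion (constant flow): PIP = Vt/C + R·V̇ + PEEP.
Vt/C = PIP − R·V̇ − PEEP = 12.7 − 2.1 − 3 = 7.6 cmH2O.
Vt = C × 7.6 = 59.2 × 7.6 = 449.92 mL.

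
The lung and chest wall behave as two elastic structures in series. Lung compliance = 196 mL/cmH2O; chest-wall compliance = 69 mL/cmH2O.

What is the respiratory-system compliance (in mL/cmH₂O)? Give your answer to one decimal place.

51.0

Lung and chest wall are elastances in series: 1/Crs = 1/CL + 1/Ccw.
1/Crs = 1/196 + 1/69 = 0.01959.
Crs = 51.046 mL/cmH2O.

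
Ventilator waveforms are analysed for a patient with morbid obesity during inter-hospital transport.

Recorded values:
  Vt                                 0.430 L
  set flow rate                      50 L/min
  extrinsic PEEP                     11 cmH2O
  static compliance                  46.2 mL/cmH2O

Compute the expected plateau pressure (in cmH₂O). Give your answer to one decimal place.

20.3

Pplat = PEEP + Vt / Cstat = 11 + 430 / 46.2 = 11 + 9.307 = 20.307 cmH2O.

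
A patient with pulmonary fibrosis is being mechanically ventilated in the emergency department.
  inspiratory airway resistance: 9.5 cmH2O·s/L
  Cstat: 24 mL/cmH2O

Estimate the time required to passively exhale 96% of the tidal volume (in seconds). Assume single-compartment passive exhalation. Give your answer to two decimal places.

0.73

τ = R × C = 9.5 × 24 mL/cmH2O = 9.5 × 0.024 L/cmH2O = 0.228 s.
Exhaled fraction f = 1 − e^(−t/τ) → t = −τ·ln(1 − f) = −0.228·ln(0.04) = 0.7339 s.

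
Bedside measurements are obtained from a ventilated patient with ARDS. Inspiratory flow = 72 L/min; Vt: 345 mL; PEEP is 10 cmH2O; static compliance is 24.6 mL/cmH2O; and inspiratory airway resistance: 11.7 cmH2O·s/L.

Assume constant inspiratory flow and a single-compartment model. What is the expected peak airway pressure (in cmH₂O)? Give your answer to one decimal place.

38.1

Flow: 72 L/min ÷ 60 = 1.2 L/s.
Equation of motion (constant flow): PIP = Vt/C + R·V̇ + PEEP.
PIP = 345/24.6 + 11.7×1.2 + 10 = 14.024 + 14.04 + 10 = 38.064 cmH2O.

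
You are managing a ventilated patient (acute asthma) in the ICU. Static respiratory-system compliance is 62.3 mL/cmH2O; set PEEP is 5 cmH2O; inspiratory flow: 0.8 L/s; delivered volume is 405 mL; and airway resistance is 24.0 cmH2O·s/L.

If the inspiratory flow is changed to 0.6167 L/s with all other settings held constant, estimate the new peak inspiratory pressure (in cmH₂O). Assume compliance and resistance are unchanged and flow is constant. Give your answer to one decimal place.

26.3

PIP = Vt/C + R·V̇ + PEEP (constant-flow equation of motion).
Only the resistive term changes: ΔPIP = R × ΔV̇ = 24.0 × (0.6167 − 0.8) = 24.0 × -0.1833 = -4.399 cmH2O.
Original PIP = 405/62.3 + 24.0×0.8 + 5 = 30.701 cmH2O; new PIP = 30.701 + (-4.399) = 26.302 cmH2O.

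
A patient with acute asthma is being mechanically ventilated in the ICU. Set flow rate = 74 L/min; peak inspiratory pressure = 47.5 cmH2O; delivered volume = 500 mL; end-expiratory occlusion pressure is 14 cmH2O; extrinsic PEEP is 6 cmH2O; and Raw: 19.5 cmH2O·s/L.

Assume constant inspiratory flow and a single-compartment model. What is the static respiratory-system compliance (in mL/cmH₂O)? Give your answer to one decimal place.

52.9

Flow: 74 L/min ÷ 60 = 1.2333 L/s.
Total PEEP = 14 cmH2O (set 6 + intrinsic 8); this is the baseline alveolar pressure.
Equation of motion (constant flow): PIP = Vt/C + R·V̇ + PEEP.
Vt/C = PIP − R·V̇ − PEEP = 47.5 − 19.5×1.2333 − 14 = 47.5 − 24.049 − 14 = 9.451 cmH2O.
C = Vt / 9.451 = 500 / 9.451 = 52.904 mL/cmH2O.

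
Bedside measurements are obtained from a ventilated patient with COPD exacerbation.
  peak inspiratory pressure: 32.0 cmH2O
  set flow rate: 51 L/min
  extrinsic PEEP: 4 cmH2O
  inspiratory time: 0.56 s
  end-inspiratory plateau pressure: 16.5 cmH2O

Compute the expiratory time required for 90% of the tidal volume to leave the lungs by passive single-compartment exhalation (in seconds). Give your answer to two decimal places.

1.60

Flow: 51 L/min ÷ 60 = 0.85 L/s.
Vt = flow × Ti = 0.85 L/s × 0.56 s × 1000 mL/L = 476.0 mL.
R = (PIP − Pplat)/V̇ = (32.0 − 16.5) / 0.85 = 15.5/0.85 = 18.235 cmH2O·s/L.
C = Vt/(Pplat − PEEP) = 476.0 / (16.5 − 4) = 476.0/12.5 = 38.08 mL/cmH2O.
τ = R × C = 18.235 × 0.03808 L/cmH2O = 0.6944 s.
t = −τ·ln(1 − 0.90) = −0.6944·ln(0.1) = 1.599 s.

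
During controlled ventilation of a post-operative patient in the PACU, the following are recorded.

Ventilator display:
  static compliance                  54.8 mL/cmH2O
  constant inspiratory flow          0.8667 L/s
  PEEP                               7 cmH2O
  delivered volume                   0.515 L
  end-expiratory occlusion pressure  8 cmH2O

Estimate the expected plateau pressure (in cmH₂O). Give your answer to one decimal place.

End-expiratory occlusion gives total PEEP = 8 cmH2O (intrinsic PEEP = 8 − 7 = 1). Use total PEEP for the elastic gradient.
Pplat = PEEPtotal + Vt / Cstat = 8 + 515 / 54.8 = 8 + 9.398 = 17.398 cmH2O.

17.4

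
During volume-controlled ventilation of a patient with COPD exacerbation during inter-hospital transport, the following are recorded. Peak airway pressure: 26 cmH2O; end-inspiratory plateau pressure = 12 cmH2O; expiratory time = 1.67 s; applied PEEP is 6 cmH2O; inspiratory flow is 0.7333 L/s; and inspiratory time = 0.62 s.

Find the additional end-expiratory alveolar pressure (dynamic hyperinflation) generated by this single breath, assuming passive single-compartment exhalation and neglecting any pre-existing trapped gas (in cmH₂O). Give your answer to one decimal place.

Vt = flow × Ti = 0.7333 L/s × 0.62 s × 1000 mL/L = 454.65 mL.
R = (PIP − Pplat)/V̇ = (26 − 12) / 0.7333 = 14.0/0.7333 = 19.092 cmH2O·s/L.
C = Vt/(Pplat − PEEP) = 454.65 / (12 − 6) = 454.65/6.0 = 75.775 mL/cmH2O.
τ = R × C = 19.092 × 0.07578 L/cmH2O = 1.447 s.
Fraction remaining = e^(−Te/τ) = e^(−1.67/1.447) = 0.3153; trapped volume = 454.65 × 0.3153 = 143.35 mL.
Additional alveolar pressure from trapping ≈ V_trapped / C = 143.35 / 75.775 = 1.892 cmH2O.

1.9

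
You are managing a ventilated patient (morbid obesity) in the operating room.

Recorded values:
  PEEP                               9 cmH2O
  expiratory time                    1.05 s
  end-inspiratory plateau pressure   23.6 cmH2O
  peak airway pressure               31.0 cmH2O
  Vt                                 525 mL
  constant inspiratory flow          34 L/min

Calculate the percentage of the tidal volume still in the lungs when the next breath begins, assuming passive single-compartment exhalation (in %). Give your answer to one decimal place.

10.7

Flow: 34 L/min ÷ 60 = 0.5667 L/s.
R = (PIP − Pplat)/V̇ = (31.0 − 23.6) / 0.5667 = 7.4/0.5667 = 13.058 cmH2O·s/L.
C = Vt/(Pplat − PEEP) = 525.0 / (23.6 − 9) = 525.0/14.6 = 35.959 mL/cmH2O.
τ = R × C = 13.058 × 0.03596 L/cmH2O = 0.4696 s.
Fraction remaining at end-expiration = e^(−Te/τ) = e^(−1.05/0.4696) = 0.1069 → 10.69%.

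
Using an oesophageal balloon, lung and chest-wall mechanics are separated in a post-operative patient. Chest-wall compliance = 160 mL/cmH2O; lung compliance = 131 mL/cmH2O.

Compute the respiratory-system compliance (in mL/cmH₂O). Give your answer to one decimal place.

72.0

Lung and chest wall are elastances in series: 1/Crs = 1/CL + 1/Ccw.
1/Crs = 1/131 + 1/160 = 0.01388.
Crs = 72.046 mL/cmH2O.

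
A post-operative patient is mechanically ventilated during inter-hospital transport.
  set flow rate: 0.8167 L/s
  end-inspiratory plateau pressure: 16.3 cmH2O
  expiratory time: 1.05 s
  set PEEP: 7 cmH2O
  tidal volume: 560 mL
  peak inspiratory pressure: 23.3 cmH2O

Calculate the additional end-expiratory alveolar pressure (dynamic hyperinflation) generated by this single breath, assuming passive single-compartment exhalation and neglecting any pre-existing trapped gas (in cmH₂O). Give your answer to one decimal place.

1.2

R = (PIP − Pplat)/V̇ = (23.3 − 16.3) / 0.8167 = 7.0/0.8167 = 8.571 cmH2O·s/L.
C = Vt/(Pplat − PEEP) = 560.0 / (16.3 − 7) = 560.0/9.3 = 60.215 mL/cmH2O.
τ = R × C = 8.571 × 0.06022 L/cmH2O = 0.5161 s.
Fraction remaining = e^(−Te/τ) = e^(−1.05/0.5161) = 0.1307; trapped volume = 560.0 × 0.1307 = 73.192 mL.
Additional alveolar pressure from trapping ≈ V_trapped / C = 73.192 / 60.215 = 1.216 cmH2O.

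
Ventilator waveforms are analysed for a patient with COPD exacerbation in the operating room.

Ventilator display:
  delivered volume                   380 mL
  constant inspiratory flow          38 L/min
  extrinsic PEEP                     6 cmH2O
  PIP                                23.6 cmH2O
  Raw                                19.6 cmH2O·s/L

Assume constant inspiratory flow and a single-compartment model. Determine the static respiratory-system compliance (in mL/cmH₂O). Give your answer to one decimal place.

73.3

Flow: 38 L/min ÷ 60 = 0.6333 L/s.
Equation of motion (constant flow): PIP = Vt/C + R·V̇ + PEEP.
Vt/C = PIP − R·V̇ − PEEP = 23.6 − 19.6×0.6333 − 6 = 23.6 − 12.413 − 6 = 5.187 cmH2O.
C = Vt / 5.187 = 380 / 5.187 = 73.26 mL/cmH2O.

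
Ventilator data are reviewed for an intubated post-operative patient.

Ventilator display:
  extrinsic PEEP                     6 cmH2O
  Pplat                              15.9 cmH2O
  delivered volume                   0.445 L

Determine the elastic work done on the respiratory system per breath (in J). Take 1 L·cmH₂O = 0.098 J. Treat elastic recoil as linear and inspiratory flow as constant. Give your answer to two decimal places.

0.22

Elastic work ≈ ½ × (Pplat − PEEP) × Vt = 0.5 × (15.9 − 6) × 0.445 L = 0.5 × 9.9 × 0.445 = 2.203 L·cmH2O.
× 0.098 J/(L·cmH2O) → 0.2159 J.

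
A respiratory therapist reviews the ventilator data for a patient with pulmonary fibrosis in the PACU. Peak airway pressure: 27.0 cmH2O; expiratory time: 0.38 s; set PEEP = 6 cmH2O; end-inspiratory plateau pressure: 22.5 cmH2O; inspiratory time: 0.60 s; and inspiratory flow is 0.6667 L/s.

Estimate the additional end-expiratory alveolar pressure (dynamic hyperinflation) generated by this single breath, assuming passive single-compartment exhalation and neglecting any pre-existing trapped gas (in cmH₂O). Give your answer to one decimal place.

1.6

Vt = flow × Ti = 0.6667 L/s × 0.60 s × 1000 mL/L = 400.02 mL.
R = (PIP − Pplat)/V̇ = (27.0 − 22.5) / 0.6667 = 4.5/0.6667 = 6.75 cmH2O·s/L.
C = Vt/(Pplat − PEEP) = 400.02 / (22.5 − 6) = 400.02/16.5 = 24.244 mL/cmH2O.
τ = R × C = 6.75 × 0.02424 L/cmH2O = 0.1636 s.
Fraction remaining = e^(−Te/τ) = e^(−0.38/0.1636) = 0.098; trapped volume = 400.02 × 0.098 = 39.202 mL.
Additional alveolar pressure from trapping ≈ V_trapped / C = 39.202 / 24.244 = 1.617 cmH2O.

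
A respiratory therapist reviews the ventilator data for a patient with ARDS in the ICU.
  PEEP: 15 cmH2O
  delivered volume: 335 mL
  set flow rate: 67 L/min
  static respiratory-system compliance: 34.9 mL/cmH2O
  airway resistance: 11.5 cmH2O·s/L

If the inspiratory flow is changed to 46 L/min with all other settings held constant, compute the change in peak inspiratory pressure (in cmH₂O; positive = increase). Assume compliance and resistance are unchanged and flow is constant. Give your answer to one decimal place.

-4.0

Flow: 67 L/min ÷ 60 = 1.1167 L/s.
New flow: 46 L/min ÷ 60 = 0.7667 L/s.
PIP = Vt/C + R·V̇ + PEEP (constant-flow equation of motion).
Only the resistive term changes: ΔPIP = R × ΔV̇ = 11.5 × (0.7667 − 1.1167) = 11.5 × -0.35 = -4.025 cmH2O.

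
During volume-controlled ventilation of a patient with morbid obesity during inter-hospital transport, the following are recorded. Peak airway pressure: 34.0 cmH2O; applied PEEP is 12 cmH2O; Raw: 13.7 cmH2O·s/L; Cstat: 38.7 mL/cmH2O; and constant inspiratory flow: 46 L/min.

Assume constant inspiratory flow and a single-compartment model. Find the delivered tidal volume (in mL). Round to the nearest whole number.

Flow: 46 L/min ÷ 60 = 0.7667 L/s.
Equation of motion (constant flow): PIP = Vt/C + R·V̇ + PEEP.
Vt/C = PIP − R·V̇ − PEEP = 34.0 − 10.504 − 12 = 11.496 cmH2O.
Vt = C × 11.496 = 38.7 × 11.496 = 444.9 mL.

445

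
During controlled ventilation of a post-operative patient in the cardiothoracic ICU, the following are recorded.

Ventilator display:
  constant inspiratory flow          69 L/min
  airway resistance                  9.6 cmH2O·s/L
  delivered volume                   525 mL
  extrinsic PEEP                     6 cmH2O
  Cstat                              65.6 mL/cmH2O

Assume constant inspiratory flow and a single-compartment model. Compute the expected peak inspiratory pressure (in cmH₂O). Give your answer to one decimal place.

25.0

Flow: 69 L/min ÷ 60 = 1.15 L/s.
Equation of motion (constant flow): PIP = Vt/C + R·V̇ + PEEP.
PIP = 525/65.6 + 9.6×1.15 + 6 = 8.003 + 11.04 + 6 = 25.043 cmH2O.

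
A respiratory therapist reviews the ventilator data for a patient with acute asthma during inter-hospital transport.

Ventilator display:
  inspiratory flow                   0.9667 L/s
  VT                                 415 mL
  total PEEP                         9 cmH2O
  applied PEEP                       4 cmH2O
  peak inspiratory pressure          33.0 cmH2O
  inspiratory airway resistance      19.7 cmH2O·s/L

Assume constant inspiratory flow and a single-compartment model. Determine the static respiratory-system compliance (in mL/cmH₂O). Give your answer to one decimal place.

Total PEEP = 9 cmH2O (set 4 + intrinsic 5); this is the baseline alveolar pressure.
Equation of motion (constant flow): PIP = Vt/C + R·V̇ + PEEP.
Vt/C = PIP − R·V̇ − PEEP = 33.0 − 19.7×0.9667 − 9 = 33.0 − 19.044 − 9 = 4.956 cmH2O.
C = Vt / 4.956 = 415 / 4.956 = 83.737 mL/cmH2O.

83.7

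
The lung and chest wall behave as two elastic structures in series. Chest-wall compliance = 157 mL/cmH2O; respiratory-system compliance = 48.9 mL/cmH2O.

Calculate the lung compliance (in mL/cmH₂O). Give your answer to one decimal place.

1/CL = 1/Crs − 1/Ccw.
1/CL = 1/48.9 − 1/157 = 0.01408.
CL = 71.023 mL/cmH2O.

71.0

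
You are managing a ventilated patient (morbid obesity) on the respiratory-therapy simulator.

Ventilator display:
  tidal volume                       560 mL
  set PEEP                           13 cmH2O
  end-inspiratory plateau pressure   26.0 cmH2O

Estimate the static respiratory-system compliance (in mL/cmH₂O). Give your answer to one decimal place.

43.1

Cstat = Vt / (Pplat − PEEP) = 560 / (26.0 − 13) = 560 / 13.0 = 43.077 mL/cmH2O.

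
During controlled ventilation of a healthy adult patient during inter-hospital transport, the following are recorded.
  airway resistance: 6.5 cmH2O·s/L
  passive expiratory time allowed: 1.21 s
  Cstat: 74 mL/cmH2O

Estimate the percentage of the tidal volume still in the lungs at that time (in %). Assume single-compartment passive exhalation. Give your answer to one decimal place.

8.1

τ = R × C = 6.5 × 74 mL/cmH2O = 6.5 × 0.074 L/cmH2O = 0.481 s.
Passive exhalation: V(t)/V₀ = e^(−t/τ) = e^(−1.21/0.481) = 0.08082.
Fraction remaining = 0.08082 → 8.082%.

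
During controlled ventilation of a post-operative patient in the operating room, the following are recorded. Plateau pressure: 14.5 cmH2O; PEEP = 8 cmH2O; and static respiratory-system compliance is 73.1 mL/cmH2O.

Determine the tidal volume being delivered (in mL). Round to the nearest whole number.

Vt = Cstat × (Pplat − PEEP) = 73.1 × (14.5 − 8) = 73.1 × 6.5 = 475.15 mL.

475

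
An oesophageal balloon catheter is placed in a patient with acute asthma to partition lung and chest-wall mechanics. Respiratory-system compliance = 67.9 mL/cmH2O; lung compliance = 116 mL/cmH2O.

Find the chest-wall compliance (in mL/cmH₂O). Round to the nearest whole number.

1/Ccw = 1/Crs − 1/CL.
1/Ccw = 1/67.9 − 1/116 = 0.006107.
Ccw = 163.75 mL/cmH2O.

164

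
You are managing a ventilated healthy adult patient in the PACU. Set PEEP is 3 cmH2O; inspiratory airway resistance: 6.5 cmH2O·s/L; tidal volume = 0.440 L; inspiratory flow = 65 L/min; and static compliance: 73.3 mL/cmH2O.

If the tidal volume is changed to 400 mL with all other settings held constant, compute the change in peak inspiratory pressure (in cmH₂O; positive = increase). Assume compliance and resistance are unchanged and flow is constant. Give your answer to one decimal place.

PIP = Vt/C + R·V̇ + PEEP (constant-flow equation of motion).
Only the elastic term changes: ΔPIP = ΔVt / C = (400 − 440) / 73.3 = -0.5457 cmH2O.

-0.5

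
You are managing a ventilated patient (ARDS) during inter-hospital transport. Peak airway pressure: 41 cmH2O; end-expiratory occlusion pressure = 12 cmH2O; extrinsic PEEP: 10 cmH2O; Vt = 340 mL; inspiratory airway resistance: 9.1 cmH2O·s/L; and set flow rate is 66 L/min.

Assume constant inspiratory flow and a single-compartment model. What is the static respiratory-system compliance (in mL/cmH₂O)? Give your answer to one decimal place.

17.9

Flow: 66 L/min ÷ 60 = 1.1 L/s.
Total PEEP = 12 cmH2O (set 10 + intrinsic 2); this is the baseline alveolar pressure.
Equation of motion (constant flow): PIP = Vt/C + R·V̇ + PEEP.
Vt/C = PIP − R·V̇ − PEEP = 41 − 9.1×1.1 − 12 = 41 − 10.01 − 12 = 18.99 cmH2O.
C = Vt / 18.99 = 340 / 18.99 = 17.904 mL/cmH2O.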